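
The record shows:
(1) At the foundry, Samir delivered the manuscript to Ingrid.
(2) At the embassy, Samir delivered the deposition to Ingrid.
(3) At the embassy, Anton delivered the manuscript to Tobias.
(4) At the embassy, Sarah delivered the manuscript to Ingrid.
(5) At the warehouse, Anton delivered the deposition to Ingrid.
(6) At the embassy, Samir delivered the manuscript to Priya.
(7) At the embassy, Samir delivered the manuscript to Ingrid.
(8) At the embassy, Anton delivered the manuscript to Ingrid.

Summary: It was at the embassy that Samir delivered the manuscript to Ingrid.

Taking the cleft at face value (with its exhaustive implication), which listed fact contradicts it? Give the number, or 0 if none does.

The cleft puts "at the embassy" in focus and presupposes the open proposition with agent = Samir, thing = the manuscript, recipient = Ingrid.
The exhaustive reading says no other setting fits that background.
Fact (1) shares the background but with setting = at the foundry; exhaustivity is violated.

1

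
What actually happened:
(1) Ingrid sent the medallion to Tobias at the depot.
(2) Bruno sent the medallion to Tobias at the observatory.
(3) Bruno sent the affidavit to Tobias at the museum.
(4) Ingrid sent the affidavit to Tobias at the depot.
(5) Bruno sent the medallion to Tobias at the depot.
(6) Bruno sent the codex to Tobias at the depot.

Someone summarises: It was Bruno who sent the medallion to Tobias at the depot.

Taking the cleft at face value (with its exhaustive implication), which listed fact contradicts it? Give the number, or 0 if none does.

1

The cleft puts "Bruno" in focus and presupposes the open proposition with thing = the medallion, recipient = Tobias, setting = at the depot.
The exhaustive reading says no other agent fits that background.
Fact (1) shares the background but with agent = Ingrid; exhaustivity is violated.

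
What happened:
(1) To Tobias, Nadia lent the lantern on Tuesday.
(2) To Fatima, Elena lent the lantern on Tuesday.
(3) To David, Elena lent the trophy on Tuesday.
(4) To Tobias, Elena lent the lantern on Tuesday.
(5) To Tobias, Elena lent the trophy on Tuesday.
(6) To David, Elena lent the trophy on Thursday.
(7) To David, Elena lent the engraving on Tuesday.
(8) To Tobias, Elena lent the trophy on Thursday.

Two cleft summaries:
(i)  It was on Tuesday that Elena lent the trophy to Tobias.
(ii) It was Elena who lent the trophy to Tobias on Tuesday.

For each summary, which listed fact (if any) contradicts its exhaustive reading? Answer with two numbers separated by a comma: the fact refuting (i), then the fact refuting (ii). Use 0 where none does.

(i): focus "on Tuesday". Looking for Elena as agent and the trophy as thing and Tobias as recipient with some other setting — fact (8) has on Thursday there. Refuted.
(ii): focus "Elena". No fact shares the trophy as thing and Tobias as recipient and on Tuesday as setting with a different agent. 0.

8, 0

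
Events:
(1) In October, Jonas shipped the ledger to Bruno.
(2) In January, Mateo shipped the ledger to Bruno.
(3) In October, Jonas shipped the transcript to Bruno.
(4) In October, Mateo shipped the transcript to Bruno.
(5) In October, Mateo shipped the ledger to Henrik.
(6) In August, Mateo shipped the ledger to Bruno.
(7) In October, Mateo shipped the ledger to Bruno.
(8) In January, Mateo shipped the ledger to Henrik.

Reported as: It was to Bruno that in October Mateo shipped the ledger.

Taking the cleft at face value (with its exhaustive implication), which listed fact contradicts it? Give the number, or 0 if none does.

Focus of the cleft: "Bruno" (the recipient). Presupposed background: agent = Mateo, thing = the ledger, setting = in October.
The exhaustive reading says no other recipient fits that background.
Fact (5) shares the background but with recipient = Henrik; exhaustivity is violated.

5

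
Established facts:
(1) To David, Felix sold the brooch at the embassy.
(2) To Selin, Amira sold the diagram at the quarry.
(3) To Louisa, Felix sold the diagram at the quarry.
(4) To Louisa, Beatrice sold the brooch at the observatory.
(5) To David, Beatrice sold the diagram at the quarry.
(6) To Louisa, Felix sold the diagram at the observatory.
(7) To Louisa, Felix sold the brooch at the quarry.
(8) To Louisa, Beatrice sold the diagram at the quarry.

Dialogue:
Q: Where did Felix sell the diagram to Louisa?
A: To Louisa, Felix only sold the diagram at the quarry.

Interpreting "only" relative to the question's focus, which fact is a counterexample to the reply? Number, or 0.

6

The question "Where did ...?" targets the setting, so in the reply the focus falls on "at the quarry".
"Only" then excludes alternative settings while the background — same agent, thing, recipient (Felix / the diagram / Louisa) — is held fixed.
Fact (6) shares the background with a different setting (at the observatory) — counterexample.
(Fact (7) would refute a reading with focus on the thing — but that is not what the question asks.)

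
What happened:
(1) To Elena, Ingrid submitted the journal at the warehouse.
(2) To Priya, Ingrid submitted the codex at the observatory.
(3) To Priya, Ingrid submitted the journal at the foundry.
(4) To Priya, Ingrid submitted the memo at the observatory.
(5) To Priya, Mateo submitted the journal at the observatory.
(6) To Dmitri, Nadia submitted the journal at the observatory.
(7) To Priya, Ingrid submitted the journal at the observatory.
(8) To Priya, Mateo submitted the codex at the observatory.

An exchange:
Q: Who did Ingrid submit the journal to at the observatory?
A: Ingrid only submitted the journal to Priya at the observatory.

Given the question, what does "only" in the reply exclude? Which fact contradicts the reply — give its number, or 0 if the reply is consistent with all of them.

0

Answering "Who did ... to ...?" puts focus on the recipient — here, "Priya".
So "only" ranges over recipients; the rest (Ingrid as agent and the journal as thing and at the observatory as setting) is presupposed.
No fact keeps Ingrid as agent and the journal as thing and at the observatory as setting while changing the recipient; every other fact differs on something backgrounded. The reply stands.
(Fact (3) would refute a reading with focus on the setting — but that is not what the question asks.)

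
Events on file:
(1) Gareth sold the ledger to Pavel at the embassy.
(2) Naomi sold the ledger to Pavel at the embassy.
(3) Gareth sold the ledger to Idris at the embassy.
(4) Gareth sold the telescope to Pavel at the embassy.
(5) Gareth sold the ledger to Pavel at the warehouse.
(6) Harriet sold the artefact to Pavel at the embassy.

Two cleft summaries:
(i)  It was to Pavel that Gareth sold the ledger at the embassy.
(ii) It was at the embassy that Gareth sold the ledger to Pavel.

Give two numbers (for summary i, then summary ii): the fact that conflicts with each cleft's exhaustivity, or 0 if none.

Summary (i) focuses "Pavel" (the recipient); background agent = Gareth, thing = the ledger, setting = at the embassy. Fact (3) matches that background with recipient = Idris — refutes (i).
Summary (ii) focuses "at the embassy" (the setting); background agent = Gareth, thing = the ledger, recipient = Pavel. Fact (5) matches that background with setting = at the warehouse — refutes (ii).

3, 5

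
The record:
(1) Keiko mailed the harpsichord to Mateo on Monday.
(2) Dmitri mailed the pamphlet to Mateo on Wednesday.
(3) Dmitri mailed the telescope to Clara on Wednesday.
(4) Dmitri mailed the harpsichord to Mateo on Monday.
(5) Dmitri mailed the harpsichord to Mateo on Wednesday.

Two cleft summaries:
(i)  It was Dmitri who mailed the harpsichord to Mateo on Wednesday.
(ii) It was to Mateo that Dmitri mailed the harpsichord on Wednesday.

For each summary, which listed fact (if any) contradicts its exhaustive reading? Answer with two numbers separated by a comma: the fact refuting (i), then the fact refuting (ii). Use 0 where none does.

0, 0

Summary (i) focuses "Dmitri" (the agent); background the harpsichord as thing and Mateo as recipient and on Wednesday as setting. No fact matches that background with a different agent, so 0.
Summary (ii) focuses "Mateo" (the recipient); background Dmitri as agent and the harpsichord as thing and on Wednesday as setting. No fact matches that background with a different recipient, so 0.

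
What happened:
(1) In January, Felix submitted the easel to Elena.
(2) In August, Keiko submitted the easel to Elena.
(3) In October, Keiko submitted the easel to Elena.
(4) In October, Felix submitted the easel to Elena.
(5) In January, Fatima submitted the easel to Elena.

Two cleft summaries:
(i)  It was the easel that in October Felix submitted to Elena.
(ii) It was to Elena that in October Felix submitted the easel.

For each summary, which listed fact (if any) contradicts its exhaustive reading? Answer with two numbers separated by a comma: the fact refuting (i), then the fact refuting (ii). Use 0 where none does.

(i): focus "the easel". No fact shares agent = Felix, recipient = Elena, setting = in October with a different thing. 0.
(ii): focus "Elena". No fact shares agent = Felix, thing = the easel, setting = in October with a different recipient. 0.

0, 0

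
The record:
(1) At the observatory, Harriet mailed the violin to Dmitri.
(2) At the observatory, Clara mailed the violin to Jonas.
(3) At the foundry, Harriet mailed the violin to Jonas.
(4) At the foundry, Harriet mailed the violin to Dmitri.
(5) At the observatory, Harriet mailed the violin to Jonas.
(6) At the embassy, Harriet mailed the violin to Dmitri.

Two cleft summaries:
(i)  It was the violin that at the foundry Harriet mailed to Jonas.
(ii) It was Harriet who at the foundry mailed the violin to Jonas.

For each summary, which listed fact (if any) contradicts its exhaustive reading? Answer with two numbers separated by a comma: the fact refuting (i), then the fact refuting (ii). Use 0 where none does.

(i): focus "the violin". No fact shares agent = Harriet, recipient = Jonas, setting = at the foundry with a different thing. 0.
(ii): focus "Harriet". No fact shares thing = the violin, recipient = Jonas, setting = at the foundry with a different agent. 0.

0, 0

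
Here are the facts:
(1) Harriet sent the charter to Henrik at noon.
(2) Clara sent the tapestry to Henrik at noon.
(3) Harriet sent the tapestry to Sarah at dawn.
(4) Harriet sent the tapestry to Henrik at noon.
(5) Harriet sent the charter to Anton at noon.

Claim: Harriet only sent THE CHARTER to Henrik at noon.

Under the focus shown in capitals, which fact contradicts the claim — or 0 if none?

The capitals mark "the charter" as focus. So "only" rules out other things, with the rest (Harriet as agent and Henrik as recipient and at noon as setting) as background.
Fact (4) matches on Harriet as agent and Henrik as recipient and at noon as setting, but has thing = the tapestry instead. That refutes the claim.

4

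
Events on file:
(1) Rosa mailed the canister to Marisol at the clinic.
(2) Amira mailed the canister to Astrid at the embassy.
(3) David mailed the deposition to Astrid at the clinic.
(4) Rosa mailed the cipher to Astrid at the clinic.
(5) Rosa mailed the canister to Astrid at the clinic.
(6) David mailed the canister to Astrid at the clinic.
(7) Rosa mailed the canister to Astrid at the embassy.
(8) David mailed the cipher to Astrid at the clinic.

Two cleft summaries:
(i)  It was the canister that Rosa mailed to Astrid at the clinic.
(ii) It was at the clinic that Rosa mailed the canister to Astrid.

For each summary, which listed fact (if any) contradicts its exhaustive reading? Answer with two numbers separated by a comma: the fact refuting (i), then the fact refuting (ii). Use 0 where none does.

4, 7

(i): focus "the canister". Looking for Rosa as agent and Astrid as recipient and at the clinic as setting with some other thing — fact (4) has the cipher there. Refuted.
(ii): focus "at the clinic". Looking for Rosa as agent and the canister as thing and Astrid as recipient with some other setting — fact (7) has at the embassy there. Refuted.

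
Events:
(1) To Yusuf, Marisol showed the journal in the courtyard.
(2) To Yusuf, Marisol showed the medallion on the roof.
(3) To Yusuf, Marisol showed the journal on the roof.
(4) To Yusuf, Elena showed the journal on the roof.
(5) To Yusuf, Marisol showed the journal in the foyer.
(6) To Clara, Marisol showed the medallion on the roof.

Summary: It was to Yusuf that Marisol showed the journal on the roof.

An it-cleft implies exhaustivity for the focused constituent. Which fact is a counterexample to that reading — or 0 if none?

0

The cleft puts "Yusuf" in focus and presupposes the open proposition with Marisol as agent and the journal as thing and on the roof as setting.
Exhaustivity: Yusuf is the only recipient satisfying that background.
No listed fact matches the background with a different recipient. Exhaustivity holds.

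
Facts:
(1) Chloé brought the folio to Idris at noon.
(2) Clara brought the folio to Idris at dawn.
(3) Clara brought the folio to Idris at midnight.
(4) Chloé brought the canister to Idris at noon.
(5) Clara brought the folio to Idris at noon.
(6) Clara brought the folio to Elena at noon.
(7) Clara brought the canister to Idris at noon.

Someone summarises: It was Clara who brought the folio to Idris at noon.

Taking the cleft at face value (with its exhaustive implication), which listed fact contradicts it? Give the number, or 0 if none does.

1

Focus of the cleft: "Clara" (the agent). Presupposed background: same thing, recipient, setting (the folio / Idris / at noon).
Exhaustivity: Clara is the only agent satisfying that background.
Fact (1) shares the background but with agent = Chloé; exhaustivity is violated.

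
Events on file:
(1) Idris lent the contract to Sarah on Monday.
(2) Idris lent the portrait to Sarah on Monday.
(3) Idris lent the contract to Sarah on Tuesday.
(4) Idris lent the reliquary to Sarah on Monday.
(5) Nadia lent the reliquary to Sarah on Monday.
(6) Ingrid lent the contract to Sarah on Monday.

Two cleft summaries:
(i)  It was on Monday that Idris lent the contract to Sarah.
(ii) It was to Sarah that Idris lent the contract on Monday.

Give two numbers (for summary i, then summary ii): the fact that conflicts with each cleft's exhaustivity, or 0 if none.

(i): focus "on Monday". Looking for same agent, thing, recipient (Idris / the contract / Sarah) with some other setting — fact (3) has on Tuesday there. Refuted.
(ii): focus "Sarah". No fact shares same agent, thing, setting (Idris / the contract / on Monday) with a different recipient. 0.

3, 0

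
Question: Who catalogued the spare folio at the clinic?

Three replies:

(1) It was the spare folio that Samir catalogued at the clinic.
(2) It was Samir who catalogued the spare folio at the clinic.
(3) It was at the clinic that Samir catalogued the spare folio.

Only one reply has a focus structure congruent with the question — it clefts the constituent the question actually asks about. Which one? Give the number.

2

The question word "who" targets the subject (agent).
Option (1) clefts "the spare folio" — the direct object, not what was asked.
Option (2) clefts "Samir" — that matches what the question asks about.
Option (3) clefts "at the clinic" — the location, not what was asked.
So the congruent reply is (2).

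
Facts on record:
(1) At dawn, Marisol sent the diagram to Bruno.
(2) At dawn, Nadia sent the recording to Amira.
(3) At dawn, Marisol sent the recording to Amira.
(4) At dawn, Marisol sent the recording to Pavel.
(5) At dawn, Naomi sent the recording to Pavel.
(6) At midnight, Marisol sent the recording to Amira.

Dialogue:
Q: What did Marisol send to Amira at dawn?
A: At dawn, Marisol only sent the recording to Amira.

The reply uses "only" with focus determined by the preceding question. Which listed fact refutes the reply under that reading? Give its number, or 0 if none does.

0

The question "What did ...?" targets the thing, so in the reply the focus falls on "the recording".
So "only" ranges over things; the rest (same agent, recipient, setting (Marisol / Amira / at dawn)) is presupposed.
No fact keeps same agent, recipient, setting (Marisol / Amira / at dawn) while changing the thing; every other fact differs on something backgrounded. The reply stands.
(Fact (4) would refute a reading with focus on the recipient — but that is not what the question asks.)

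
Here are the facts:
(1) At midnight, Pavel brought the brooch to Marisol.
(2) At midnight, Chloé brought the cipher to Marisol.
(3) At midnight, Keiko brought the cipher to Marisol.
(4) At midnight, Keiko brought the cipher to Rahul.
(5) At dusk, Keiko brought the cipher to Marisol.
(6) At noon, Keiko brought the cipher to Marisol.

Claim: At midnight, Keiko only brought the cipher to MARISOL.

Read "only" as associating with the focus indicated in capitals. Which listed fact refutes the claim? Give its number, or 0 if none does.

4

Focus (in capitals) is "Marisol" — the recipient. "Only" excludes alternative recipients while holding fixed Keiko as agent and the cipher as thing and at midnight as setting.
Fact (4) shares the background but differs in recipient (Rahul) — a counterexample.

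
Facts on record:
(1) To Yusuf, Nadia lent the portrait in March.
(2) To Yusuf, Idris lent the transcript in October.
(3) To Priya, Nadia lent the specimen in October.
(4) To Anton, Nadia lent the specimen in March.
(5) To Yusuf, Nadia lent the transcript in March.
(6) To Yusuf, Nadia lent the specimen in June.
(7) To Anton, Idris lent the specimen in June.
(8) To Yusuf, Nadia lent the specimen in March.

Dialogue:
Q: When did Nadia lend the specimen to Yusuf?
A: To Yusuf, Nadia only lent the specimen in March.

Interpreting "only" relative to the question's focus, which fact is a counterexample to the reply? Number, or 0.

Answering "When did ...?" puts focus on the setting — here, "in March".
"Only" then excludes alternative settings while the background — Nadia as agent and the specimen as thing and Yusuf as recipient — is held fixed.
Fact (6) keeps Nadia as agent and the specimen as thing and Yusuf as recipient but has setting = in June; that refutes the reply.
(Fact (4) would refute a reading with focus on the recipient — but that is not what the question asks.)

6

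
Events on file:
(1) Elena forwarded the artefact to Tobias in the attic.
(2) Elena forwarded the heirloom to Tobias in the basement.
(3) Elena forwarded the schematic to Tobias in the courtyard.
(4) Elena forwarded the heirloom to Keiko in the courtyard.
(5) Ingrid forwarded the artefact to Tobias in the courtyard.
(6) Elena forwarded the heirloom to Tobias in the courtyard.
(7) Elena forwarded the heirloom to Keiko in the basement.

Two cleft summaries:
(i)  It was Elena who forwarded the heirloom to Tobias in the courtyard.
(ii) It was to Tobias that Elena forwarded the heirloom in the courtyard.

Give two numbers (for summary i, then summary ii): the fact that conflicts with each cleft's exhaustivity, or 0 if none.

Summary (i) focuses "Elena" (the agent); background thing = the heirloom, recipient = Tobias, setting = in the courtyard. No fact matches that background with a different agent, so 0.
Summary (ii) focuses "Tobias" (the recipient); background agent = Elena, thing = the heirloom, setting = in the courtyard. Fact (4) matches that background with recipient = Keiko — refutes (ii).

0, 4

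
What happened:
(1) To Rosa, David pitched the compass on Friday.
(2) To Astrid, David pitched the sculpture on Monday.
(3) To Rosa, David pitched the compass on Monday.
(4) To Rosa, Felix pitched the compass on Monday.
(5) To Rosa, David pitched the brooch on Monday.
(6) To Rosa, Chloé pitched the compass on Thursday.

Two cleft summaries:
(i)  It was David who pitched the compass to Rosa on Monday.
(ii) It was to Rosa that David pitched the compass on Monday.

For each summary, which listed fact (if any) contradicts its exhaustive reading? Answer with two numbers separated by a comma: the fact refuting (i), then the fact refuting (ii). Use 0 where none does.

(i): focus "David". Looking for thing = the compass, recipient = Rosa, setting = on Monday with some other agent — fact (4) has Felix there. Refuted.
(ii): focus "Rosa". No fact shares agent = David, thing = the compass, setting = on Monday with a different recipient. 0.

4, 0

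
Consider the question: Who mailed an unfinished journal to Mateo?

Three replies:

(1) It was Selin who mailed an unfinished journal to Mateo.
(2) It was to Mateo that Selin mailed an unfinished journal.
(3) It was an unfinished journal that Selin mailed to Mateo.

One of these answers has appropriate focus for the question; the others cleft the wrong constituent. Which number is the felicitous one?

1

The question word "who" targets the subject (agent).
Option (1) clefts "Selin" — that matches what the question asks about.
Option (2) clefts "to Mateo" — the recipient, not what was asked.
Option (3) clefts "an unfinished journal" — the direct object, not what was asked.
So the congruent reply is (1).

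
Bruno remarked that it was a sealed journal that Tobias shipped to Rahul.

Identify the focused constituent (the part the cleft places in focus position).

In an it-cleft "It was X that/who ...", the clefted constituent X is the focus; the that/who-clause expresses the presupposed open proposition.
Here the focus is "a sealed journal". The backgrounded (presupposed) material includes "Tobias" and "to Rahul".

a sealed journal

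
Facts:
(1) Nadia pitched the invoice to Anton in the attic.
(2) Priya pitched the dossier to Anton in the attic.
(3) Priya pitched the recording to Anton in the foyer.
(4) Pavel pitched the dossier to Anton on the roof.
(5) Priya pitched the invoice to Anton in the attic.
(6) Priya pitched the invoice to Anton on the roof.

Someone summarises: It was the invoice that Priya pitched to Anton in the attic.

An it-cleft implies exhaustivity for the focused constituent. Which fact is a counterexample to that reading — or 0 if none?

The cleft puts "the invoice" in focus and presupposes the open proposition with Priya as agent and Anton as recipient and in the attic as setting.
The exhaustive reading says no other thing fits that background.
But fact (2) also has Priya as agent and Anton as recipient and in the attic as setting, with thing = the dossier — so the exhaustive reading fails.

2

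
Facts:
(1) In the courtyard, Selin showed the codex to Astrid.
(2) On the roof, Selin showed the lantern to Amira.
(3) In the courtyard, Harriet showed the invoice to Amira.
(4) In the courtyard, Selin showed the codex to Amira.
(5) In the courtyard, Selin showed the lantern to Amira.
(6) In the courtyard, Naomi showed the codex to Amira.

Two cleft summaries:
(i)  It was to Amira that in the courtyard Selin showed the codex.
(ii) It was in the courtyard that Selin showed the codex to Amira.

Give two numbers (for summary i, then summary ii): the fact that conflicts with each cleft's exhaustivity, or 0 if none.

1, 0

Summary (i) focuses "Amira" (the recipient); background Selin as agent and the codex as thing and in the courtyard as setting. Fact (1) matches that background with recipient = Astrid — refutes (i).
Summary (ii) focuses "in the courtyard" (the setting); background Selin as agent and the codex as thing and Amira as recipient. No fact matches that background with a different setting, so 0.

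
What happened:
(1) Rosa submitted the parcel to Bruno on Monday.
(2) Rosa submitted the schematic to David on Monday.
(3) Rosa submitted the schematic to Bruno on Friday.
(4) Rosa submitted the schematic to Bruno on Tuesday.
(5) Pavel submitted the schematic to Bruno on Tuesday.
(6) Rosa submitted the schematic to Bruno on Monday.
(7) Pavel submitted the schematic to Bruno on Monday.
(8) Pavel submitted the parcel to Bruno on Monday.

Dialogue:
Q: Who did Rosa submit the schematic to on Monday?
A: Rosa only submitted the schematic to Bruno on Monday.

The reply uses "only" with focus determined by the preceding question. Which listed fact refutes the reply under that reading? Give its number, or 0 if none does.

Answering "Who did ... to ...?" puts focus on the recipient — here, "Bruno".
"Only" then excludes alternative recipients while the background — Rosa as agent and the schematic as thing and on Monday as setting — is held fixed.
Fact (2) shares the background with a different recipient (David) — counterexample.
(Fact (1) would refute a reading with focus on the thing — but that is not what the question asks.)

2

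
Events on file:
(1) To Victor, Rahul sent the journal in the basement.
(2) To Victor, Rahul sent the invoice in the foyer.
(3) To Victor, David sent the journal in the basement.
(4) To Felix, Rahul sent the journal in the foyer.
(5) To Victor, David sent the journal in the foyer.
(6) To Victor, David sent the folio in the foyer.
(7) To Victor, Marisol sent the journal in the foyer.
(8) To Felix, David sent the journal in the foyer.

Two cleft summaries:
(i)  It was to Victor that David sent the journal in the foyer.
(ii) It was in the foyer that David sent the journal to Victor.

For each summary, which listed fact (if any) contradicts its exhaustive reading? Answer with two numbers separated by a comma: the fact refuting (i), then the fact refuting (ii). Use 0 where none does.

(i): focus "Victor". Looking for same agent, thing, setting (David / the journal / in the foyer) with some other recipient — fact (8) has Felix there. Refuted.
(ii): focus "in the foyer". Looking for same agent, thing, recipient (David / the journal / Victor) with some other setting — fact (3) has in the basement there. Refuted.

8, 3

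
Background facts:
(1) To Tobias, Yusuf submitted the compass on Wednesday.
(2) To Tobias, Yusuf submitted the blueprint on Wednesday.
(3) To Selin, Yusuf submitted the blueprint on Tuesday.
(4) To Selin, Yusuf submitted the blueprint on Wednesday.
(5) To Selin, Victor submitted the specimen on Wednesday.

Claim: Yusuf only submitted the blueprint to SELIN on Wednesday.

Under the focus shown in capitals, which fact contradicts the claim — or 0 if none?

Focus (in capitals) is "Selin" — the recipient. "Only" excludes alternative recipients while holding fixed Yusuf as agent and the blueprint as thing and on Wednesday as setting.
Fact (2) shares the background but differs in recipient (Tobias) — a counterexample.

2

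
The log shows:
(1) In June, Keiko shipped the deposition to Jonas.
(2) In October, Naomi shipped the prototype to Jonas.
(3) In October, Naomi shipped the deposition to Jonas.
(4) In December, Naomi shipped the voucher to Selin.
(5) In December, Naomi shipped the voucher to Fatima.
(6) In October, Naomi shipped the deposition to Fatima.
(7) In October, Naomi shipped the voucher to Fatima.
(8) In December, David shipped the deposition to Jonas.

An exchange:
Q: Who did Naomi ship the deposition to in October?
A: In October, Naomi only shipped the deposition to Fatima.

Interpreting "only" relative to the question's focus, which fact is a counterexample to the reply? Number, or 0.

3

The question "Who did ... to ...?" targets the recipient, so in the reply the focus falls on "Fatima".
"Only" then excludes alternative recipients while the background — same agent, thing, setting (Naomi / the deposition / in October) — is held fixed.
Fact (3) shares the background with a different recipient (Jonas) — counterexample.
(Fact (7) would refute a reading with focus on the thing — but that is not what the question asks.)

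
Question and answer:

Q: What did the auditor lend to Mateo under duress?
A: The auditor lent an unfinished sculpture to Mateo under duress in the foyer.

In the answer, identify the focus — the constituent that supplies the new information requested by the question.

an unfinished sculpture

The wh-word "what" asks about the direct object.
In the answer, "the auditor", "to Mateo" and "under duress" are given — repeated from the question.
"in the foyer" is also new, but it specifies the location, which is not what the question asks about — so it is not the focus.
The constituent filling the direct object gap is "an unfinished sculpture"; that is the focus.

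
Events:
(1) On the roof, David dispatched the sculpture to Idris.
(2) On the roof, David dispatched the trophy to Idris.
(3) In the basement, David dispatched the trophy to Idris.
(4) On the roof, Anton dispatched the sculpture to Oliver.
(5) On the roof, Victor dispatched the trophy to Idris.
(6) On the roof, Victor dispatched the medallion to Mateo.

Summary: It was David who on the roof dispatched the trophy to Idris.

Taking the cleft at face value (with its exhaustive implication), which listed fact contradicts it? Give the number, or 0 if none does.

5

The cleft puts "David" in focus and presupposes the open proposition with the trophy as thing and Idris as recipient and on the roof as setting.
The exhaustive reading says no other agent fits that background.
Fact (5) shares the background but with agent = Victor; exhaustivity is violated.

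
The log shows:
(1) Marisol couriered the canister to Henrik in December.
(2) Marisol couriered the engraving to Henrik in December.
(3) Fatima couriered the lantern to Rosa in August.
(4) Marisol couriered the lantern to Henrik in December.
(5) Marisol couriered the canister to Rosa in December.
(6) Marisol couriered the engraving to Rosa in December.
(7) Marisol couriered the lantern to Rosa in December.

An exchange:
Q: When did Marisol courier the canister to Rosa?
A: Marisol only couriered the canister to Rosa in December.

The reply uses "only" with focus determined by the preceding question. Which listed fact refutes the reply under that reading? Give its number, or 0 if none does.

The question "When did ...?" targets the setting, so in the reply the focus falls on "in December".
So "only" ranges over settings; the rest (agent = Marisol, thing = the canister, recipient = Rosa) is presupposed.
No listed fact shares that background with another setting. Nothing contradicts the reply.
(Fact (6) would refute a reading with focus on the thing — but that is not what the question asks.)

0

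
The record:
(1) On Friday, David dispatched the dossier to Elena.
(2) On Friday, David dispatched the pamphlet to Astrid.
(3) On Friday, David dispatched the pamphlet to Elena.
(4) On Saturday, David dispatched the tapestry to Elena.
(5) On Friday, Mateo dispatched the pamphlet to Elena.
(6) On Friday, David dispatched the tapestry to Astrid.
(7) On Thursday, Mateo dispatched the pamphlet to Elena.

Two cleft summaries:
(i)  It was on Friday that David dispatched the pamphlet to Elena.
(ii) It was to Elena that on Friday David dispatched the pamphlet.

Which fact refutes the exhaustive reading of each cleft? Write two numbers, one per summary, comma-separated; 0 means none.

0, 2

(i): focus "on Friday". No fact shares David as agent and the pamphlet as thing and Elena as recipient with a different setting. 0.
(ii): focus "Elena". Looking for David as agent and the pamphlet as thing and on Friday as setting with some other recipient — fact (2) has Astrid there. Refuted.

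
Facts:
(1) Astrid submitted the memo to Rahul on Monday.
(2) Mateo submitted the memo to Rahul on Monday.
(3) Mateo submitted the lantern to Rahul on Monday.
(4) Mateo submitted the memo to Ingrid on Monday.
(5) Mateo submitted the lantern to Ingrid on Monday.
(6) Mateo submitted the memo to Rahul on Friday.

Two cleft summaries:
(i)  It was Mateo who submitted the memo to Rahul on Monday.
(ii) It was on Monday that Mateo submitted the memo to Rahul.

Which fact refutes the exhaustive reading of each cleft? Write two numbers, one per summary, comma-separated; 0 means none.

1, 6

Summary (i) focuses "Mateo" (the agent); background thing = the memo, recipient = Rahul, setting = on Monday. Fact (1) matches that background with agent = Astrid — refutes (i).
Summary (ii) focuses "on Monday" (the setting); background agent = Mateo, thing = the memo, recipient = Rahul. Fact (6) matches that background with setting = on Friday — refutes (ii).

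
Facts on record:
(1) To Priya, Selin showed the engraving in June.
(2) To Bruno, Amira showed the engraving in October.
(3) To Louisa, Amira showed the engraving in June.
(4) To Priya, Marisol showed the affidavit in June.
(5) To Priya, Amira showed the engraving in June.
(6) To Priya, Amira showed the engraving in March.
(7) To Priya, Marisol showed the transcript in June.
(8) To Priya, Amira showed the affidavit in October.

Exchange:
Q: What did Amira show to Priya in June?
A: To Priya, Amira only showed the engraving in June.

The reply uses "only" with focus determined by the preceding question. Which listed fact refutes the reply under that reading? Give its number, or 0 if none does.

The question "What did ...?" targets the thing, so in the reply the focus falls on "the engraving".
So "only" ranges over things; the rest (Amira as agent and Priya as recipient and in June as setting) is presupposed.
No fact keeps Amira as agent and Priya as recipient and in June as setting while changing the thing; every other fact differs on something backgrounded. The reply stands.
(Fact (3) would refute a reading with focus on the recipient — but that is not what the question asks.)

0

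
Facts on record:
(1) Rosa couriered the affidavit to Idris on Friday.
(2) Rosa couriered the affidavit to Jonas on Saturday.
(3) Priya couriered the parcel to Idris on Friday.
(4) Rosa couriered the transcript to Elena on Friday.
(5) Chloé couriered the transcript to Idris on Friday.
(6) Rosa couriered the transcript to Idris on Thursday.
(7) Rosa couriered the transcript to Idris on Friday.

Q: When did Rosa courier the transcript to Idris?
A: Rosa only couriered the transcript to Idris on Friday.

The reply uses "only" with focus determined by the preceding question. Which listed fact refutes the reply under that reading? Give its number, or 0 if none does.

The question "When did ...?" targets the setting, so in the reply the focus falls on "on Friday".
"Only" then excludes alternative settings while the background — Rosa as agent and the transcript as thing and Idris as recipient — is held fixed.
Fact (6) shares the background with a different setting (on Thursday) — counterexample.
(Fact (1) would refute a reading with focus on the thing — but that is not what the question asks.)

6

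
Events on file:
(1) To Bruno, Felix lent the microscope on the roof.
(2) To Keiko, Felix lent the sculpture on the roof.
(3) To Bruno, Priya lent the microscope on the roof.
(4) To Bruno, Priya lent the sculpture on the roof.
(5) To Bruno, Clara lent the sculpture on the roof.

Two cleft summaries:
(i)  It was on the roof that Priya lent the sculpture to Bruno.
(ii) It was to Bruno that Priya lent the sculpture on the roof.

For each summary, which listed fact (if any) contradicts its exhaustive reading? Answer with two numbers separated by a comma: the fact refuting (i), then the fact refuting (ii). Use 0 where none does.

Summary (i) focuses "on the roof" (the setting); background agent = Priya, thing = the sculpture, recipient = Bruno. No fact matches that background with a different setting, so 0.
Summary (ii) focuses "Bruno" (the recipient); background agent = Priya, thing = the sculpture, setting = on the roof. No fact matches that background with a different recipient, so 0.

0, 0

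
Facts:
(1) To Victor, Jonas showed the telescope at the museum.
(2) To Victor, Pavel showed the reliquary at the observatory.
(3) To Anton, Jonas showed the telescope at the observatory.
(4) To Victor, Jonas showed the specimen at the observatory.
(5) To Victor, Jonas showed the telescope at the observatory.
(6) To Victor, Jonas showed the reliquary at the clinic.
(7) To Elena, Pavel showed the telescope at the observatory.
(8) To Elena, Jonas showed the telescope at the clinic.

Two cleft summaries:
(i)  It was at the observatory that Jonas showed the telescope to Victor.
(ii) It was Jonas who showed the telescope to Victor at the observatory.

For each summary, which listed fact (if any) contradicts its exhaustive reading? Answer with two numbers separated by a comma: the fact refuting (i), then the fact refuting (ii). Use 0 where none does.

(i): focus "at the observatory". Looking for agent = Jonas, thing = the telescope, recipient = Victor with some other setting — fact (1) has at the museum there. Refuted.
(ii): focus "Jonas". No fact shares thing = the telescope, recipient = Victor, setting = at the observatory with a different agent. 0.

1, 0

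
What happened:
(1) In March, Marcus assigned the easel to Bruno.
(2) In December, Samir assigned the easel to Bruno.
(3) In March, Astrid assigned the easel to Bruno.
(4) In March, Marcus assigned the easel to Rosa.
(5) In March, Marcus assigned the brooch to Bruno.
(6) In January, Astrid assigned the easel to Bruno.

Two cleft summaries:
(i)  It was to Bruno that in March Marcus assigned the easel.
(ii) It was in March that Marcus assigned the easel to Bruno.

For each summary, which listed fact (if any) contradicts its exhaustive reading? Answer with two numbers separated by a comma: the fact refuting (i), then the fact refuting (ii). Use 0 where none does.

4, 0

(i): focus "Bruno". Looking for same agent, thing, setting (Marcus / the easel / in March) with some other recipient — fact (4) has Rosa there. Refuted.
(ii): focus "in March". No fact shares same agent, thing, recipient (Marcus / the easel / Bruno) with a different setting. 0.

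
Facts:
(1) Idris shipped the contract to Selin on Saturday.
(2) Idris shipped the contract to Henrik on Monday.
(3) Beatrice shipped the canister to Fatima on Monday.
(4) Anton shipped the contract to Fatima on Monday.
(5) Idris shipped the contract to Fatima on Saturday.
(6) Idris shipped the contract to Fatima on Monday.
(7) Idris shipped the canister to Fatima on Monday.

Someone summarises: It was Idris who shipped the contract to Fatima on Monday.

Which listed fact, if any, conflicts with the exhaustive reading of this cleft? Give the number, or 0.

The cleft puts "Idris" in focus and presupposes the open proposition with the contract as thing and Fatima as recipient and on Monday as setting.
Exhaustivity: Idris is the only agent satisfying that background.
But fact (4) also has the contract as thing and Fatima as recipient and on Monday as setting, with agent = Anton — so the exhaustive reading fails.

4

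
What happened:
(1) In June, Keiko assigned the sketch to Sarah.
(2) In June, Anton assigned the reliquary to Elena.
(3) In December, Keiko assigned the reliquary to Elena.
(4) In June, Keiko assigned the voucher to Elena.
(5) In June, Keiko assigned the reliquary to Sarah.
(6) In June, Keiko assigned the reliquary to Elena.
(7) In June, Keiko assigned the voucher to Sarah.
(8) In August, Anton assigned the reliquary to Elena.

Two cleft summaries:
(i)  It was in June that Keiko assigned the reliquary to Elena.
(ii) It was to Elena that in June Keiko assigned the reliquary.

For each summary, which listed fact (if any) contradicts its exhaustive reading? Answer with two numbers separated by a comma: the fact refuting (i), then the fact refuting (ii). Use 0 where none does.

Summary (i) focuses "in June" (the setting); background Keiko as agent and the reliquary as thing and Elena as recipient. Fact (3) matches that background with setting = in December — refutes (i).
Summary (ii) focuses "Elena" (the recipient); background Keiko as agent and the reliquary as thing and in June as setting. Fact (5) matches that background with recipient = Sarah — refutes (ii).

3, 5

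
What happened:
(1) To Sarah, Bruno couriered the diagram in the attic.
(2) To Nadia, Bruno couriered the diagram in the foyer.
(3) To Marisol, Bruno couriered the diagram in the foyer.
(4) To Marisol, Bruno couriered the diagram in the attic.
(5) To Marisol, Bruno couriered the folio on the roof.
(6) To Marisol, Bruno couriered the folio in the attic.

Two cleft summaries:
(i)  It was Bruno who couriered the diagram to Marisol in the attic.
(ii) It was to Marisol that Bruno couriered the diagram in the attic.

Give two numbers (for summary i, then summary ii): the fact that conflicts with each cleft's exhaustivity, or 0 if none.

Summary (i) focuses "Bruno" (the agent); background the diagram as thing and Marisol as recipient and in the attic as setting. No fact matches that background with a different agent, so 0.
Summary (ii) focuses "Marisol" (the recipient); background Bruno as agent and the diagram as thing and in the attic as setting. Fact (1) matches that background with recipient = Sarah — refutes (ii).

0, 1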